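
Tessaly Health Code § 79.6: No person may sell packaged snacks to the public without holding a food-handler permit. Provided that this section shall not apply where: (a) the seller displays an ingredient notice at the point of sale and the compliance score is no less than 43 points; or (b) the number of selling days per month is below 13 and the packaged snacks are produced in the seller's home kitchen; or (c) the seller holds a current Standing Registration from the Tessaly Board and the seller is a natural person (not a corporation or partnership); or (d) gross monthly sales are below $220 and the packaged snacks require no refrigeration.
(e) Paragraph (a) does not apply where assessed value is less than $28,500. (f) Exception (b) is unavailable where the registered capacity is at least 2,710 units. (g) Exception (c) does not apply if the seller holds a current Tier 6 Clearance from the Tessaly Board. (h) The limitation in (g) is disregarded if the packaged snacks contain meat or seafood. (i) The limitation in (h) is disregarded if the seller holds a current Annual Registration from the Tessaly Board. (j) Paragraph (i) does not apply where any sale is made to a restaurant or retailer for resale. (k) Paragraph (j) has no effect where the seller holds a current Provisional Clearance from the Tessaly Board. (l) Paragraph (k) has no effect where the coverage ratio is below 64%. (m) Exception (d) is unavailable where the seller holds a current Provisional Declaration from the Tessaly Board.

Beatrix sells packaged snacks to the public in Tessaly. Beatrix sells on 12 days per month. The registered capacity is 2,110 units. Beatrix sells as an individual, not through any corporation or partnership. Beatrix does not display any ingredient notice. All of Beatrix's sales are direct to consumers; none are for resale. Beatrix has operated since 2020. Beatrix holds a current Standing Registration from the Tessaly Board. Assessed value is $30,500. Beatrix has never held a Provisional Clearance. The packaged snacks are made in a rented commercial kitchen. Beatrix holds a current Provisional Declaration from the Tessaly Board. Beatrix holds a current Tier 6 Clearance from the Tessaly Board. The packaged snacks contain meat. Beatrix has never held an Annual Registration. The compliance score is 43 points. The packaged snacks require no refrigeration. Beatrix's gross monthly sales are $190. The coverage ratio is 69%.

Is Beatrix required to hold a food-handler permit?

Exception (a) does not apply: no ingredient notice is displayed.
Exception (b) fails — the packaged snacks are made in a commercial kitchen, not a home kitchen.
Exception (c): a current Standing Registration is held; the seller is a natural person — every condition holds. Considering the limiting provisions: (g) applies (a current Tier 6 Clearance is held), but is displaced by (h): (h) operates against (g): the packaged snacks contain meat. (i) is not engaged (the Annual Registration is not current), so (h) stands. Exception (c) stands.
All of (d)'s requirements are met (gross monthly sales are $190, below the $220 limit; the packaged snacks are shelf-stable). However, paragraph (m) must be considered: (m) operates against (d): a current Provisional Declaration is held. So (d) is unavailable.

No — exception (c) applies; Beatrix is not required to hold a food-handler permit.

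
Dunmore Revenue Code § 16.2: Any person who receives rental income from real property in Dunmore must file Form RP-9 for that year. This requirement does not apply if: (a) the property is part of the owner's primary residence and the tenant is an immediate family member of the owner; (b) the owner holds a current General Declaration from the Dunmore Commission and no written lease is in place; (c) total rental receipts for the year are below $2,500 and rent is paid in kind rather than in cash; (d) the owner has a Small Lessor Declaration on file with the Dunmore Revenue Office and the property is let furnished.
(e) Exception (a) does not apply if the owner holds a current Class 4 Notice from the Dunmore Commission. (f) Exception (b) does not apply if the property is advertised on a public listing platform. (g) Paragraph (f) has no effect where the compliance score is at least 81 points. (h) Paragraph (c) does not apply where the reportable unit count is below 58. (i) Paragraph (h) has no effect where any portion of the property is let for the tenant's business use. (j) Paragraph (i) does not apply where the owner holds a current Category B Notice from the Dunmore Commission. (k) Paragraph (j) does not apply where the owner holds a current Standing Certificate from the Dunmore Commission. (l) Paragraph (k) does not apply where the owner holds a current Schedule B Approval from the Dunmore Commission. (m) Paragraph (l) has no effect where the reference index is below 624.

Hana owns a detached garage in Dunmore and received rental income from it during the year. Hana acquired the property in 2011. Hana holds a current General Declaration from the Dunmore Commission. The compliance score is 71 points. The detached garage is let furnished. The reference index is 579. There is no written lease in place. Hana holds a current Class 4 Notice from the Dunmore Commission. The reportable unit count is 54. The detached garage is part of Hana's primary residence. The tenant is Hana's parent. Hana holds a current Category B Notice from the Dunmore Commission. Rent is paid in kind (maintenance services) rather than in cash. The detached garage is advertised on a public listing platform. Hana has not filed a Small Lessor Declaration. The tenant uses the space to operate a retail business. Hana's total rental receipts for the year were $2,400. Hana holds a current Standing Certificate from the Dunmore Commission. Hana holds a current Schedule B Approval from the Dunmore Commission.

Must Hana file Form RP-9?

No — exception (c) applies; Hana is not required to file Form RP-9.

Exception (a) is satisfied on its face — the detached garage is part of the primary residence; the tenant is an immediate family member. Turning to paragraph (e): (e) is engaged — a current Class 4 Notice is held. So (a) is unavailable.
Exception (b) is satisfied on its face — a current General Declaration is held; there is no written lease. But: (f) operates against (b): the property is publicly advertised. (g) does not operate here (the compliance score is 71 points, short of 81 points), so (f) stands. (b) is therefore removed.
Exception (c): total rental receipts for the year are $2,400, below the $2,500 limit; rent is paid in kind — every condition holds. Under paragraphs (h)–(m): (h) operates (the reportable unit count is 54, below the 58 limit), but is set aside by (i): (i) operates against (h): the space is let for business use. (j) applies (a current Category B Notice is held), but is itself disapplied by (k): (k) operates against (j): a current Standing Certificate is held. (l) operates (a current Schedule B Approval is held), but is overridden by (m): (m) applies — the reference index is 579, below the 624 limit. Exception (c) stands.
Exception (d) requires that the owner has a Small Lessor Declaration on file with the Dunmore Revenue Office; but no Small Lessor Declaration is on file, so (d) is unavailable.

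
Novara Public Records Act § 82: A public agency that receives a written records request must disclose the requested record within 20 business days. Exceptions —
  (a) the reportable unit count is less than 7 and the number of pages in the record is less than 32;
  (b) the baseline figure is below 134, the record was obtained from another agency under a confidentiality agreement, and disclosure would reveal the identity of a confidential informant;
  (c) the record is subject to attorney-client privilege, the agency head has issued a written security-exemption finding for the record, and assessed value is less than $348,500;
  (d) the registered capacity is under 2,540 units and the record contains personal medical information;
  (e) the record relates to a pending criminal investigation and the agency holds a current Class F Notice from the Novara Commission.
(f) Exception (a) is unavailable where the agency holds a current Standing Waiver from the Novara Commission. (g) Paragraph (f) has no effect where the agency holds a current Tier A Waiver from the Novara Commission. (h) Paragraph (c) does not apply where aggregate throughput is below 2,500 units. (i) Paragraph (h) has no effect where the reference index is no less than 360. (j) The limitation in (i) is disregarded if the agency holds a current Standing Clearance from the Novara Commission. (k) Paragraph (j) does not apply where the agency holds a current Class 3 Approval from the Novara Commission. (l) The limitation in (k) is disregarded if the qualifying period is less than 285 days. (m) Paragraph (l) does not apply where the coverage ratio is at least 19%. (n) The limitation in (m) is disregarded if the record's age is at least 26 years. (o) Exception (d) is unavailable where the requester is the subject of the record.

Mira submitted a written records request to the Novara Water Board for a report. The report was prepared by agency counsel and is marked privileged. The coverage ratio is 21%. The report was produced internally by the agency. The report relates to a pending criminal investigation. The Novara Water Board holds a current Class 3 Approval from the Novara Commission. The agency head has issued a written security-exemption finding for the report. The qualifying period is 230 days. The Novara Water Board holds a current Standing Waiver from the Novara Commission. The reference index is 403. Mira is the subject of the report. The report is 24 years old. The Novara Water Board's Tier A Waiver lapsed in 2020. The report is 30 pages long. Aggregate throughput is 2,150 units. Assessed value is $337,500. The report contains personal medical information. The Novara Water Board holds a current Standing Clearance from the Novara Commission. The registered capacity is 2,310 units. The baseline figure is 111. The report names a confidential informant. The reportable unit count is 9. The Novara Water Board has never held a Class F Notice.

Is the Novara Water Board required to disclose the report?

No — exception (c) applies; the Novara Water Board is not required to disclose the report.

Exception (a) requires that the reportable unit count is less than 7; but the reportable unit count is 9, not less than 7, so (a) is unavailable.
Exception (b) does not apply: the report was produced internally.
Exception (c): the report is privileged; a written security-exemption finding has been issued; assessed value is $337,500, less than the $348,500 limit — every condition holds. As to paragraphs (h)–(n): (h) would limit (c) — aggregate throughput is 2,150 units, below the 2,500 units limit — but (i) sets (h) aside: (i) operates against (h): the reference index is 403, meeting the 360 threshold. (j) is engaged (a current Standing Clearance is held), but is itself disapplied by (k): (k) operates against (j): a current Class 3 Approval is held. (l) is engaged (the qualifying period is 230 days, less than the 285 days limit), but is set aside by (m): (m) applies — the coverage ratio is 21%, meeting the 19% threshold. (n) is not engaged (the record's age is 24 years, short of 26 years), so (m) stands. Exception (c) stands.
Exception (d) is satisfied on its face — the registered capacity is 2,310 units, under the 2,540 units limit; the report contains personal medical information. However, paragraph (o) must be considered: (o) operates against (d): Mira is the subject of the report. So (d) is unavailable.
Exception (e) fails — there is no Class F Notice in force.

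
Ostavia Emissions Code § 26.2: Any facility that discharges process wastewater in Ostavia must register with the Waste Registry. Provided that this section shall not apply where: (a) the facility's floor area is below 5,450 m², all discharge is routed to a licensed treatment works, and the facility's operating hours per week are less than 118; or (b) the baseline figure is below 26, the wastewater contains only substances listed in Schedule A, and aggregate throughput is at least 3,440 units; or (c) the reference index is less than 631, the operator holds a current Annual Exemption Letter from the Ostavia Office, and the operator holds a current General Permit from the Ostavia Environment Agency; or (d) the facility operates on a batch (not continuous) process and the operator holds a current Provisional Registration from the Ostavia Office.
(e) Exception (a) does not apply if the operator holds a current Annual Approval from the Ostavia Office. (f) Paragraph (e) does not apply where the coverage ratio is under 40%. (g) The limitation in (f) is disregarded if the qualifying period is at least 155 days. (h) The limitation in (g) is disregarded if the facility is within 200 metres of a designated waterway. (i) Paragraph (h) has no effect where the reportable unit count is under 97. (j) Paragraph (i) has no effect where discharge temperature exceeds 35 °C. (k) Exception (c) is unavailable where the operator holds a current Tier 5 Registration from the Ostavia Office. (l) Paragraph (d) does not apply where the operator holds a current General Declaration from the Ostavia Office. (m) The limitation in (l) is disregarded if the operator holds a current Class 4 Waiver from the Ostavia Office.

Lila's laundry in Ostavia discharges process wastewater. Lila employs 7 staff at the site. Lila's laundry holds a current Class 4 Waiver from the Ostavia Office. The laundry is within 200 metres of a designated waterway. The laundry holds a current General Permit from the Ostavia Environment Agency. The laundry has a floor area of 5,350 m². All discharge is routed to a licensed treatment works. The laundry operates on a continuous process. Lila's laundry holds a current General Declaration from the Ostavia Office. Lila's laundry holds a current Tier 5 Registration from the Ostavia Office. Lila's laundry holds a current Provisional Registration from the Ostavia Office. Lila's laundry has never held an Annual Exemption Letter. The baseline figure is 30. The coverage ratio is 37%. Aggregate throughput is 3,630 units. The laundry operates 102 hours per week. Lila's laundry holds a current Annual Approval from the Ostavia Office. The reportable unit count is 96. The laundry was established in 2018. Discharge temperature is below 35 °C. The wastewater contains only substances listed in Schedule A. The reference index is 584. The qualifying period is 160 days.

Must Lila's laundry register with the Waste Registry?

All of (a)'s requirements are met (the facility's floor area is 5,350 m², below the 5,450 m² limit; discharge is routed to a licensed treatment works; the facility's operating hours per week are 102, less than the 118 limit). Turning to paragraphs (e)–(j): (e) is triggered — a current Annual Approval is held. (f) would limit (e) — the coverage ratio is 37%, under the 40% limit — but (g) sets (f) aside: (g) operates — the qualifying period is 160 days, meeting the 155 days threshold. (h) operates (the laundry is within 200 m of a designated waterway), but is overridden by (i): (i) operates against (h): the reportable unit count is 96, under the 97 limit. (j) is not triggered (discharge temperature is below 35 °C), so (i) stands. (a) is therefore removed.
Exception (b) requires that the baseline figure is below 26; but the baseline figure is 30, not below 26, so (b) is unavailable.
Exception (c) requires that the operator holds a current Annual Exemption Letter from the Ostavia Office; but no current Annual Exemption Letter is held, so (c) is unavailable.
Exception (d) does not apply: the facility operates on a continuous process.
Every exception is unavailable, so the rule governs.

Yes — Lila's laundry must register with the Waste Registry.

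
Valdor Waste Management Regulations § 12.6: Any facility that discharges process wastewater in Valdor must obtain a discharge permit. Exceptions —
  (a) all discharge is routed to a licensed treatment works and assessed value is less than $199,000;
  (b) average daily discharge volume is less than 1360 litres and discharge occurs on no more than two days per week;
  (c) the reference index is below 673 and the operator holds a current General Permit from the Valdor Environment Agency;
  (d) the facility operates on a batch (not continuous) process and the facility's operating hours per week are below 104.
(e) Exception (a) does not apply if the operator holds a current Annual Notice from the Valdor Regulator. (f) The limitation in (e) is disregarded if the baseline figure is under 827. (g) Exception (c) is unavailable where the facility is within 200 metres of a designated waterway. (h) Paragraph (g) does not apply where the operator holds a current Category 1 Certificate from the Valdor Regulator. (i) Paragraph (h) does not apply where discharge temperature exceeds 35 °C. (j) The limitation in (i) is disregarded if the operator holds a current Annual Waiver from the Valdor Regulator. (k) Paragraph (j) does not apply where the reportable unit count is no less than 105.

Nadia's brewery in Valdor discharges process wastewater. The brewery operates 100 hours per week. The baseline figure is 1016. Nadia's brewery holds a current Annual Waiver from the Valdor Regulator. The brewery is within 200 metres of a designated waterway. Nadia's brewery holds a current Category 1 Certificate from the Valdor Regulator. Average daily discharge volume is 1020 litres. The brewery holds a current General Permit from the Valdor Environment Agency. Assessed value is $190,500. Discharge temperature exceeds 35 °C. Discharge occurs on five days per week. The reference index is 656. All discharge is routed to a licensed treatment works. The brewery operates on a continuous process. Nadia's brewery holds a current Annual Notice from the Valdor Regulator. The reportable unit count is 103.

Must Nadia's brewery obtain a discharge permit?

Exception (a): discharge is routed to a licensed treatment works; assessed value is $190,500, less than the $199,000 limit — every condition holds. But: (e) operates against (a): a current Annual Notice is held. (f) is not engaged (the baseline figure is 1,016, not under 827), so (e) stands. (a) is therefore removed.
Exception (b) does not apply: discharge occurs on five days per week.
Exception (c)'s conditions are all satisfied: the reference index is 656, below the 673 limit; a current General Permit is held. Under paragraphs (g)–(k): (g) is engaged (the brewery is within 200 m of a designated waterway), but is itself disapplied by (h): (h) operates against (g): a current Category 1 Certificate is held. (i) would limit (h) — discharge temperature exceeds 35 °C — but (j) sets (i) aside: (j) is engaged — a current Annual Waiver is held. (k), which would lift (j), is not triggered — the reportable unit count is 103, short of 105. So (c) applies.
Exception (d) does not apply: the facility operates on a continuous process.

No — exception (c) applies; Nadia's brewery is not required to obtain a discharge permit.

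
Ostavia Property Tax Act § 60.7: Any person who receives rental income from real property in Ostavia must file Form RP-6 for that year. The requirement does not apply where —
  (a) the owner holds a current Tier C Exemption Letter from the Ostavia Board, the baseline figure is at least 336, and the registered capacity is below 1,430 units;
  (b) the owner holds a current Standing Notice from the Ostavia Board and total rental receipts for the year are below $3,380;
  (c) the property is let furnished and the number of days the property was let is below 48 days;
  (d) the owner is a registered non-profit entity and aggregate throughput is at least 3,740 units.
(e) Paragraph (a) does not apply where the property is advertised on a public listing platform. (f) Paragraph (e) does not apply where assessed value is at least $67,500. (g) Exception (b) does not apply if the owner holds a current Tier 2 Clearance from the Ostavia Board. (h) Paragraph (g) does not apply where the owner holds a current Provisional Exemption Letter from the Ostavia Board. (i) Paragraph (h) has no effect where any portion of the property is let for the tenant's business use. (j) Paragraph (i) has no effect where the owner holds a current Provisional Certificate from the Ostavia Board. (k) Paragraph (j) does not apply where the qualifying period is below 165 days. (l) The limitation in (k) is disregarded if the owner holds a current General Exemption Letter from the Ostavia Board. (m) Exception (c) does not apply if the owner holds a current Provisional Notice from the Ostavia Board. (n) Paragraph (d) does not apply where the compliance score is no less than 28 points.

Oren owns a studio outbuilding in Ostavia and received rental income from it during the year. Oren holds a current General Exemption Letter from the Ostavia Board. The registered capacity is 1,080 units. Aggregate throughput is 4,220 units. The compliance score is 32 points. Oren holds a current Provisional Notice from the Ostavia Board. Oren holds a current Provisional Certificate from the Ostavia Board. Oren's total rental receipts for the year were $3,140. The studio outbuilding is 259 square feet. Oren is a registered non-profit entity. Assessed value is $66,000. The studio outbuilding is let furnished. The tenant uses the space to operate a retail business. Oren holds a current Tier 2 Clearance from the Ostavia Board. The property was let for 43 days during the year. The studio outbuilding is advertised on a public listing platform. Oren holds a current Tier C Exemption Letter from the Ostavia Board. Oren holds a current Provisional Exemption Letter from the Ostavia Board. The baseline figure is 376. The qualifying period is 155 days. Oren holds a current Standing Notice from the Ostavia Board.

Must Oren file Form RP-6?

No — exception (b) applies; Oren is not required to file Form RP-6.

All of (a)'s requirements are met (a current Tier C Exemption Letter is held; the baseline figure is 376, meeting the 336 threshold; the registered capacity is 1,080 units, below the 1,430 units limit). But: (e) operates against (a): the property is publicly advertised. (f), which would lift (e), is not triggered — assessed value is $66,000, short of $67,500. So (a) is unavailable.
Exception (b)'s conditions are all satisfied: a current Standing Notice is held; total rental receipts for the year are $3,140, below the $3,380 limit. Under paragraphs (g)–(l): (g) would limit (b) — a current Tier 2 Clearance is held — but (h) sets (g) aside: (h) is engaged — a current Provisional Exemption Letter is held. (i) applies (the space is let for business use), but is itself disapplied by (j): (j) applies — a current Provisional Certificate is held. (k) would limit (j) — the qualifying period is 155 days, below the 165 days limit — but (l) sets (k) aside: (l) operates against (k): a current General Exemption Letter is held. (b) remains available.
Exception (c) is satisfied on its face — the property is let furnished; the number of days the property was let is 43 days, below the 48 days limit. However, paragraph (m) must be considered: (m) operates against (c): a current Provisional Notice is held. (c) is therefore removed.
Exception (d) is satisfied on its face — Oren is a registered non-profit; aggregate throughput is 4,220 units, meeting the 3,740 units threshold. But: (n) operates against (d): the compliance score is 32 points, meeting the 28 points threshold. Exception (d) does not apply.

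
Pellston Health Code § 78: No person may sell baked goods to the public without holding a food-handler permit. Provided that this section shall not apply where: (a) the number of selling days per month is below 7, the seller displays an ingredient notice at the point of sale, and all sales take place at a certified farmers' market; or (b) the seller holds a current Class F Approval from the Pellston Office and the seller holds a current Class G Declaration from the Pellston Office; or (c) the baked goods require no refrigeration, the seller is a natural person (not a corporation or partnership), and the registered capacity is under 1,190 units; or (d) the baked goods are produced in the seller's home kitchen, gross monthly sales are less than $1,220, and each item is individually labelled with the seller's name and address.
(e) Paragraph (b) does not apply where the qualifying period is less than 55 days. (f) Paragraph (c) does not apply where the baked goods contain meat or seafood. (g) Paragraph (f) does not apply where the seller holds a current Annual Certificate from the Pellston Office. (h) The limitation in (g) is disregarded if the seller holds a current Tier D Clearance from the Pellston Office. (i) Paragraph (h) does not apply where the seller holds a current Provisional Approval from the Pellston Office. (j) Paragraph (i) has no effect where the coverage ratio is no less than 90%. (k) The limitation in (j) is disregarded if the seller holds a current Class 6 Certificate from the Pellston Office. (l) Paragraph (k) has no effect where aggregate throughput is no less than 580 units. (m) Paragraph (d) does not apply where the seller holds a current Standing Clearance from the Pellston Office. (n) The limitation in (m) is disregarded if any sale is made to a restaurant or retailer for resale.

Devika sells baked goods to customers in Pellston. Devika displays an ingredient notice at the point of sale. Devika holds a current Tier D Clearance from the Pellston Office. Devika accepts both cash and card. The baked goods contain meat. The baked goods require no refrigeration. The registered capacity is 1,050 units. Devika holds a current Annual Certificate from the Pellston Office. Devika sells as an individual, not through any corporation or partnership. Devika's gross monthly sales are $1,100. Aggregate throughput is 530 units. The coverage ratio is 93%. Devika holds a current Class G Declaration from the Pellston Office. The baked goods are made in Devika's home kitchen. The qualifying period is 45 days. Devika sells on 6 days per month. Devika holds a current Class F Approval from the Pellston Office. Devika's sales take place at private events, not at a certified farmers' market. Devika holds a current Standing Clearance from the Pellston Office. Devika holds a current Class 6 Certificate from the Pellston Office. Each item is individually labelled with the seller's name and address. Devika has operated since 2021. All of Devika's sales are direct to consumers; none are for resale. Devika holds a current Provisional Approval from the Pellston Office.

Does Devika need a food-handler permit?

No — exception (c) applies; Devika is not required to hold a food-handler permit.

Exception (a) does not apply: sales are at private events, not a certified farmers' market.
Exception (b) is satisfied on its face — a current Class F Approval is held; a current Class G Declaration is held. Turning to paragraph (e): (e) operates against (b): the qualifying period is 45 days, less than the 55 days limit. Exception (b) does not apply.
All of (c)'s requirements are met (the baked goods are shelf-stable; the seller is a natural person; the registered capacity is 1,050 units, under the 1,190 units limit). Considering the limiting provisions: (f) would limit (c) — the baked goods contain meat — but (g) sets (f) aside: (g) operates against (f): a current Annual Certificate is held. (h) is engaged (a current Tier D Clearance is held), but is overridden by (i): (i) operates against (h): a current Provisional Approval is held. (j) is triggered (the coverage ratio is 93%, meeting the 90% threshold), but is overridden by (k): (k) operates against (j): a current Class 6 Certificate is held. (l), which would lift (k), does not operate here — aggregate throughput is 530 units, short of 580 units. Exception (c) stands.
Exception (d): the baked goods are home-kitchen produced; gross monthly sales are $1,100, less than the $1,220 limit; items are individually labelled — every condition holds. However, paragraphs (m)–(n) must be considered: (m) operates — a current Standing Clearance is held. (n), which would lift (m), does not operate here — no sales are for resale. So (d) is unavailable.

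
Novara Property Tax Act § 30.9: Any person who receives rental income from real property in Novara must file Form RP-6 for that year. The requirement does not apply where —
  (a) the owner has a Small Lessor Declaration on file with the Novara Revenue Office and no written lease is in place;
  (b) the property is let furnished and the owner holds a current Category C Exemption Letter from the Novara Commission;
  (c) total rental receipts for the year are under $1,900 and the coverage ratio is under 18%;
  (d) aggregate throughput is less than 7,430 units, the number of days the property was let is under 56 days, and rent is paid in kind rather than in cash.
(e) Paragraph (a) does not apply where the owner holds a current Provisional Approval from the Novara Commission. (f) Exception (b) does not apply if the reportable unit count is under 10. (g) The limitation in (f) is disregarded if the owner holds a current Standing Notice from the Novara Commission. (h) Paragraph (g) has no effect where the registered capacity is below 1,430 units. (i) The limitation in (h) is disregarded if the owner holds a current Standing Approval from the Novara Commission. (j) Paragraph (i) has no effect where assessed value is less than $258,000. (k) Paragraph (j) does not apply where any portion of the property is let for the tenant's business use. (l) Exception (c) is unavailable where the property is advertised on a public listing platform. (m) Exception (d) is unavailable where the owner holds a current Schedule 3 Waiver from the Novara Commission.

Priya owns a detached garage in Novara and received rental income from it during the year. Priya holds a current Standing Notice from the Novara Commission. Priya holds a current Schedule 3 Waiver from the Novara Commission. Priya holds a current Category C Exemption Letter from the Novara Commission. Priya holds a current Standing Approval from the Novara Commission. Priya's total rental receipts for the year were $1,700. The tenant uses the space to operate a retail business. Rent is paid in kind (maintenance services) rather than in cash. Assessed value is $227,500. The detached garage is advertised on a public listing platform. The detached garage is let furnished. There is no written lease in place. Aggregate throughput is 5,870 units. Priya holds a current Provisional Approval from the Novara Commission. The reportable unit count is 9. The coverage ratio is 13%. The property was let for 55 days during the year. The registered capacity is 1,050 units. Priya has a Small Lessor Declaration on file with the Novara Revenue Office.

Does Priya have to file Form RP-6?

No — exception (b) applies; Priya is not required to file Form RP-6.

Exception (a) is satisfied on its face — a Small Lessor Declaration is on file; there is no written lease. But applying paragraph (e): (e) is triggered — a current Provisional Approval is held. Exception (a) does not apply.
Exception (b): the property is let furnished; a current Category C Exemption Letter is held — every condition holds. Considering the limiting provisions: (f) would limit (b) — the reportable unit count is 9, under the 10 limit — but (g) sets (f) aside: (g) operates — a current Standing Notice is held. (h) would limit (g) — the registered capacity is 1,050 units, below the 1,430 units limit — but (i) sets (h) aside: (i) operates against (h): a current Standing Approval is held. (j) would limit (i) — assessed value is $227,500, less than the $258,000 limit — but (k) sets (j) aside: (k) operates — the space is let for business use. (b) remains available.
All of (c)'s requirements are met (total rental receipts for the year are $1,700, under the $1,900 limit; the coverage ratio is 13%, under the 18% limit). But applying paragraph (l): (l) operates against (c): the property is publicly advertised. (c) is therefore removed.
Exception (d)'s conditions are all satisfied: aggregate throughput is 5,870 units, less than the 7,430 units limit; the number of days the property was let is 55 days, under the 56 days limit; rent is paid in kind. But applying paragraph (m): (m) applies — a current Schedule 3 Waiver is held. So (d) is unavailable.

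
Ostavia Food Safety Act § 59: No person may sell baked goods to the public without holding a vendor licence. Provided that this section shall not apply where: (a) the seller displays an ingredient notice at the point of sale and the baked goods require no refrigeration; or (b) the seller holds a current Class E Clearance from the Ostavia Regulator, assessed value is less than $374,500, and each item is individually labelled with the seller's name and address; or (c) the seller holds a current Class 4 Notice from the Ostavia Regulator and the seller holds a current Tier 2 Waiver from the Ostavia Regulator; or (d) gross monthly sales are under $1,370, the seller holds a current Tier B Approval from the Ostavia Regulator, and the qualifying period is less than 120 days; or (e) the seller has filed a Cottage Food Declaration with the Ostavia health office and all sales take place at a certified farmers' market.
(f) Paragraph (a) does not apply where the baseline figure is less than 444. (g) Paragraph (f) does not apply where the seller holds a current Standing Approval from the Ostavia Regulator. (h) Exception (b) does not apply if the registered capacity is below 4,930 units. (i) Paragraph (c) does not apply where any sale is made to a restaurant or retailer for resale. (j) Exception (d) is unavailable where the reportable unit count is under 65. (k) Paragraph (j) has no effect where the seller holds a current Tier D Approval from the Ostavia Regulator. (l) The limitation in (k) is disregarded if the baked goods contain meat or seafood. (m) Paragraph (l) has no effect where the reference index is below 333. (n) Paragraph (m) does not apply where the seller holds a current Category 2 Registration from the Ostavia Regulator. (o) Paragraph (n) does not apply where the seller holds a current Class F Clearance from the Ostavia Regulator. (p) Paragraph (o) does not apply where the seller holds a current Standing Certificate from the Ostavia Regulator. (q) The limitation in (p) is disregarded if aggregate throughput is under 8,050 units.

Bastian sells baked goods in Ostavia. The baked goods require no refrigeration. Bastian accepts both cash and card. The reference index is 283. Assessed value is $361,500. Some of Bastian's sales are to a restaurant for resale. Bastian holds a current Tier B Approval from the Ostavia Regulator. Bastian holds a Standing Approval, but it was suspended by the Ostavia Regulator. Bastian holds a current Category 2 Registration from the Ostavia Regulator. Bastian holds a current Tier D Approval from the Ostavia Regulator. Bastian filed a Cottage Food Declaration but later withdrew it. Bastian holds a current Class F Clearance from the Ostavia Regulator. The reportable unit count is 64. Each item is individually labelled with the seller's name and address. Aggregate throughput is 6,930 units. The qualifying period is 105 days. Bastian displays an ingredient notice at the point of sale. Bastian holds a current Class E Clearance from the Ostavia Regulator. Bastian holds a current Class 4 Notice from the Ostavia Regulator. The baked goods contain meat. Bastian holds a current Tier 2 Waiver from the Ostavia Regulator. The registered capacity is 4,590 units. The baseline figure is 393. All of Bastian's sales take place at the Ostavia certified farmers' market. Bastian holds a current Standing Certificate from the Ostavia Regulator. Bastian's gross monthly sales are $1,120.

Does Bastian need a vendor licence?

No — exception (d) applies; Bastian is not required to hold a vendor licence.

All of (a)'s requirements are met (an ingredient notice is displayed; the baked goods are shelf-stable). But applying paragraphs (f)–(g): (f) operates against (a): the baseline figure is 393, less than the 444 limit. (g), which would lift (f), is inapplicable — no current Standing Approval is held. So (a) is unavailable.
Exception (b) is satisfied on its face — a current Class E Clearance is held; assessed value is $361,500, less than the $374,500 limit; items are individually labelled. But applying paragraph (h): (h) operates against (b): the registered capacity is 4,590 units, below the 4,930 units limit. So (b) is unavailable.
Exception (c)'s conditions are all satisfied: a current Class 4 Notice is held; a current Tier 2 Waiver is held. But applying paragraph (i): (i) is engaged — some sales are to a restaurant for resale. Exception (c) does not apply.
All of (d)'s requirements are met (gross monthly sales are $1,120, under the $1,370 limit; a current Tier B Approval is held; the qualifying period is 105 days, less than the 120 days limit). As to paragraphs (j)–(q): (j) would limit (d) — the reportable unit count is 64, under the 65 limit — but (k) sets (j) aside: (k) operates against (j): a current Tier D Approval is held. (l) would limit (k) — the baked goods contain meat — but (m) sets (l) aside: (m) operates against (l): the reference index is 283, below the 333 limit. (n) is engaged (a current Category 2 Registration is held), but is displaced by (o): (o) applies — a current Class F Clearance is held. (p) is triggered (a current Standing Certificate is held), but is displaced by (q): (q) operates against (p): aggregate throughput is 6,930 units, under the 8,050 units limit. Exception (d) stands.
Exception (e) requires that the seller has filed a Cottage Food Declaration with the Ostavia health office; but the Cottage Food Declaration was withdrawn, so (e) is unavailable.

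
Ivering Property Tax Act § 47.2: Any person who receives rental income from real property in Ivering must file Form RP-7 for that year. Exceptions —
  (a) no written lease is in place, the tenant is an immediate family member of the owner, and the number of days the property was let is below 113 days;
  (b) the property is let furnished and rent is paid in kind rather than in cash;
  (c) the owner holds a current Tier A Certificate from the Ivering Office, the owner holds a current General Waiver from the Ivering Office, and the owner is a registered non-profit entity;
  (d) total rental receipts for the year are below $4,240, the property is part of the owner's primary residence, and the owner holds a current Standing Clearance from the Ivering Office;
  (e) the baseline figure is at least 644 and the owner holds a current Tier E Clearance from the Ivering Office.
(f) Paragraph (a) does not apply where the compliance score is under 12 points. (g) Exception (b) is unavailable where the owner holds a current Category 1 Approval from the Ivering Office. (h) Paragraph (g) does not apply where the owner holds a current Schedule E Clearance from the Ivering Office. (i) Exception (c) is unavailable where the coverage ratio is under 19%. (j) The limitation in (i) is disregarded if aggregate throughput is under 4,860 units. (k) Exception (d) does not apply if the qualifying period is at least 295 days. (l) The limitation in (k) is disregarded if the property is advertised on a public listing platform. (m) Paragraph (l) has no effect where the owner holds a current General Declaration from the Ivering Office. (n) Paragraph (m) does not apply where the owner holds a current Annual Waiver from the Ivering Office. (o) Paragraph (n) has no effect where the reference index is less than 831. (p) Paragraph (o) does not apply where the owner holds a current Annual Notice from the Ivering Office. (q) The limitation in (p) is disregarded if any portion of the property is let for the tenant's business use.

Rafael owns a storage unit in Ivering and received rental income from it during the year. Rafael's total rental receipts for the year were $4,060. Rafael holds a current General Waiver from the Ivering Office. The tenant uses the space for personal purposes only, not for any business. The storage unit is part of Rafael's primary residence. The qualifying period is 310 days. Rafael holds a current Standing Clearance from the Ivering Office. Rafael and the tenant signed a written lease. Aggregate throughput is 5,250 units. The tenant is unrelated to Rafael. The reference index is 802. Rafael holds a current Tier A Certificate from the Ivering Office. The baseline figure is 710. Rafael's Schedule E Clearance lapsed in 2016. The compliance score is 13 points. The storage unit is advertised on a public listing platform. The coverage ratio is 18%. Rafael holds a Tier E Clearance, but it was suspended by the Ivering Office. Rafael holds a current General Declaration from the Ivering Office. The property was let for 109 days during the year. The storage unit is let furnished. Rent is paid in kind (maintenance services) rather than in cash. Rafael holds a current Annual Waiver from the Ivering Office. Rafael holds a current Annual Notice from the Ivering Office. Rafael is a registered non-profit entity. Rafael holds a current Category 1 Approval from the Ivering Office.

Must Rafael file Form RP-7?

No — exception (d) applies; Rafael is not required to file Form RP-7.

Exception (a) fails — a written lease is in place.
Exception (b) is satisfied on its face — the property is let furnished; rent is paid in kind. But: (g) operates against (b): a current Category 1 Approval is held. (h) is not engaged (no current Schedule E Clearance is held), so (g) stands. (b) is therefore removed.
Exception (c): a current Tier A Certificate is held; a current General Waiver is held; Rafael is a registered non-profit — every condition holds. Turning to paragraphs (i)–(j): (i) operates against (c): the coverage ratio is 18%, under the 19% limit. (j) is not triggered (aggregate throughput is 5,250 units, not under 4,860 units), so (i) stands. (c) is therefore removed.
All of (d)'s requirements are met (total rental receipts for the year are $4,060, below the $4,240 limit; the storage unit is part of the primary residence; a current Standing Clearance is held). As to paragraphs (k)–(q): (k) applies (the qualifying period is 310 days, meeting the 295 days threshold), but is itself disapplied by (l): (l) operates against (k): the property is publicly advertised. (m) would limit (l) — a current General Declaration is held — but (n) sets (m) aside: (n) operates — a current Annual Waiver is held. (o) would limit (n) — the reference index is 802, less than the 831 limit — but (p) sets (o) aside: (p) applies — a current Annual Notice is held. (q) does not operate here (the space is used for personal purposes only), so (p) stands. (d) remains available.
Exception (e) does not apply: the Tier E Clearance is not current.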